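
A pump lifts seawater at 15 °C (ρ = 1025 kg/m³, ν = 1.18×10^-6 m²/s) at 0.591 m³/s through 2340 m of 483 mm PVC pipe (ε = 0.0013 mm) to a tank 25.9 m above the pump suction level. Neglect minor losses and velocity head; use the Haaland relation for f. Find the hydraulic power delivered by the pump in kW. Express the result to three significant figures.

V = 4Q/(πD²) = 3.226 m/s; Re = 1.32×10^6; ε/D = 2.69×10^-6; f = 0.01112
h_f = f(L/D)V²/2g = 28.56 m
Total head H = z + h_f = 25.9 + 28.56 = 54.46 m
P_hyd = ρgQH = 1025·9.81·0.591·54.46 = 323.6 kW

P_hyd ≈ 324 kW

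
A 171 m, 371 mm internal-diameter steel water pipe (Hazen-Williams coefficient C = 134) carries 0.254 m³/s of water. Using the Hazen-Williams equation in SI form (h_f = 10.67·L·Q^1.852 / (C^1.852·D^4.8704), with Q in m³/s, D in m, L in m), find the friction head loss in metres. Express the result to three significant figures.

h_f ≈ 2.07 m

h_f = 10.67·171·0.254^1.852 / (134^1.852·0.371^4.8704) = 2.074 m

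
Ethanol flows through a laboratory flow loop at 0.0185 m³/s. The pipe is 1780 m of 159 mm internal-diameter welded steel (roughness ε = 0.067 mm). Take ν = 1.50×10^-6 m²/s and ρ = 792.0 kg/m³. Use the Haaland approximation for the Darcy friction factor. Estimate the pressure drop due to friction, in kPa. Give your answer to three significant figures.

Δp ≈ 76.1 kPa

V = 4Q/(πD²) = 4·0.0185/(π·0.159²) = 0.9317 m/s
Re = VD/ν = 0.9317·0.159/1.50×10^-6 = 9.88×10^4 → turbulent
ε/D = 0.067/159 = 4.21×10^-4
Haaland: f = 0.01977
h_f = f(L/D)V²/(2g) = 0.01977·(1780/0.159)·0.9317²/(2·9.81) = 9.791 m
Δp = ρg·h_f = 792.0·9.81·9.791 = 76.07 kPa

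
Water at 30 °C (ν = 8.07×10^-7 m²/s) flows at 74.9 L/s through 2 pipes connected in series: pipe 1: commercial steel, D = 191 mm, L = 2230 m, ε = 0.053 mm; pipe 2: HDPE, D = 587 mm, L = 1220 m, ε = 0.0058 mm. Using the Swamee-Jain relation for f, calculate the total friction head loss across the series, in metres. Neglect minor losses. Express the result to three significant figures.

H ≈ 65.0 m

Pipe 1: V = 2.614 m/s, Re = 6.19×10^5, ε/D = 2.77×10^-4, f = 0.01596, h_1 = f(L/D)V²/2g = 64.90 m
Pipe 2: V = 0.2768 m/s, Re = 2.01×10^5, ε/D = 9.88×10^-6, f = 0.01560, h_2 = f(L/D)V²/2g = 0.1266 m
Series → Q common, losses add: H = Σh = 65.03 m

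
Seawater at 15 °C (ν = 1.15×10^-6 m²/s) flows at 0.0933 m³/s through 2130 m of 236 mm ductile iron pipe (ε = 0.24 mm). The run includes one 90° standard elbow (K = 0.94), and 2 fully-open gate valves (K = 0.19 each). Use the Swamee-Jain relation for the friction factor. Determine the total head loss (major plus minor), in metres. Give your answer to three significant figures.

H_L ≈ 43.2 m

V = 4Q/(πD²) = 2.133 m/s; V²/2g = 0.2319 m
Re = 4.38×10^5, ε/D = 0.00102 → f = 0.02051 (Swamee-Jain)
Major: h_f = f(L/D)·V²/2g = 0.02051·9025·0.2319 = 42.93 m
Minor: ΣK = 1.32; h_m = ΣK·V²/2g = 0.3061 m
Total H_L = 42.93 + 0.3061 = 43.24 m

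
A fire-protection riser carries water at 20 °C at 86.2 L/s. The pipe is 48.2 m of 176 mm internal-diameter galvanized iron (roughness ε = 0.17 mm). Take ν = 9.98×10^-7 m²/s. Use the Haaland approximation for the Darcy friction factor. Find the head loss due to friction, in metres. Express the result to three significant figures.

h_f ≈ 3.49 m

V = 4Q/(πD²) = 4·0.0862/(π·0.176²) = 3.543 m/s
Re = VD/ν = 3.543·0.176/9.98×10^-7 = 6.25×10^5 → turbulent
ε/D = 0.17/176 = 9.66×10^-4
Haaland: f = 0.01994
h_f = f(L/D)V²/(2g) = 0.01994·(48.2/0.176)·3.543²/(2·9.81) = 3.494 m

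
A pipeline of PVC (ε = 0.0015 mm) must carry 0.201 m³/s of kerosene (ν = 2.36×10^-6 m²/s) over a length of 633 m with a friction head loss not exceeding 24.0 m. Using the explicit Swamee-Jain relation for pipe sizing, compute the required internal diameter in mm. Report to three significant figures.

D ≈ 264 mm

Swamee-Jain (Type III): D = 0.66·[ε^1.25·(LQ²/(gh_f))^4.75 + ν·Q^9.4·(L/(gh_f))^5.2]^0.04
LQ²/(gh_f) = 0.1086; L/(gh_f) = 2.689
Term 1 = ε^1.25·(…)^4.75 = 1.38×10^-12; Term 2 = ν·Q^9.4·(…)^5.2 = 1.14×10^-10
D = 0.66·(1.38×10^-12 + 1.14×10^-10)^0.04 = 0.2642 m = 264 mm
Check: V = 3.67 m/s, Re = 4.10×10^5, f = 0.01365, h_f = 22.4 m ≈ 24.0 m ✓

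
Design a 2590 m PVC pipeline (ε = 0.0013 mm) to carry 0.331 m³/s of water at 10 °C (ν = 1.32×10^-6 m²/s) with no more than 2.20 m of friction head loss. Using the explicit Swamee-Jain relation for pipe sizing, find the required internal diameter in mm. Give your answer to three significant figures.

D ≈ 686 mm

Swamee-Jain (Type III): D = 0.66·[ε^1.25·(LQ²/(gh_f))^4.75 + ν·Q^9.4·(L/(gh_f))^5.2]^0.04
LQ²/(gh_f) = 13.15; L/(gh_f) = 120.0
Term 1 = ε^1.25·(…)^4.75 = 0.00906; Term 2 = ν·Q^9.4·(…)^5.2 = 2.62
D = 0.66·(0.00906 + 2.62)^0.04 = 0.6861 m = 686 mm
Check: V = 0.895 m/s, Re = 4.65×10^5, f = 0.01329, h_f = 2.05 m ≈ 2.20 m ✓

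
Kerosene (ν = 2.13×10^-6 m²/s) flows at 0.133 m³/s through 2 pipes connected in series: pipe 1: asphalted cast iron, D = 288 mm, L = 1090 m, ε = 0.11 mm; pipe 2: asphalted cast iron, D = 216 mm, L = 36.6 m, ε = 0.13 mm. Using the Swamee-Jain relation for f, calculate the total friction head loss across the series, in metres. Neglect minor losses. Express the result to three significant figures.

H ≈ 16.4 m

Pipe 1: V = 2.042 m/s, Re = 2.76×10^5, ε/D = 3.82×10^-4, f = 0.01774, h_1 = f(L/D)V²/2g = 14.26 m
Pipe 2: V = 3.630 m/s, Re = 3.68×10^5, ε/D = 6.02×10^-4, f = 0.01866, h_2 = f(L/D)V²/2g = 2.123 m
Series → Q common, losses add: H = Σh = 16.38 m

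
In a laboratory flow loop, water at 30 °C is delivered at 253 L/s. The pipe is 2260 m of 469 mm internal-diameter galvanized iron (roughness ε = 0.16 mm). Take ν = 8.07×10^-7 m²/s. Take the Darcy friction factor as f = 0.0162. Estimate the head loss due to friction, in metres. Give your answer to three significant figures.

h_f ≈ 8.53 m

V = 4Q/(πD²) = 4·0.253/(π·0.469²) = 1.464 m/s
h_f = f(L/D)V²/(2g) = 0.01620·(2260/0.469)·1.464²/(2·9.81) = 8.533 m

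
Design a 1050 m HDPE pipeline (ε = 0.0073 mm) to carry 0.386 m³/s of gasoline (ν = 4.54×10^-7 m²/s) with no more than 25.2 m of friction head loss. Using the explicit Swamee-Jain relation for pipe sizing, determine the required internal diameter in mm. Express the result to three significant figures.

Swamee-Jain (Type III): D = 0.66·[ε^1.25·(LQ²/(gh_f))^4.75 + ν·Q^9.4·(L/(gh_f))^5.2]^0.04
LQ²/(gh_f) = 0.6328; L/(gh_f) = 4.247
Term 1 = ε^1.25·(…)^4.75 = 4.32×10^-8; Term 2 = ν·Q^9.4·(…)^5.2 = 1.09×10^-7
D = 0.66·(4.32×10^-8 + 1.09×10^-7)^0.04 = 0.3522 m = 352 mm
Check: V = 3.96 m/s, Re = 3.07×10^6, f = 0.01060, h_f = 25.3 m ≈ 25.2 m ✓

D ≈ 352 mm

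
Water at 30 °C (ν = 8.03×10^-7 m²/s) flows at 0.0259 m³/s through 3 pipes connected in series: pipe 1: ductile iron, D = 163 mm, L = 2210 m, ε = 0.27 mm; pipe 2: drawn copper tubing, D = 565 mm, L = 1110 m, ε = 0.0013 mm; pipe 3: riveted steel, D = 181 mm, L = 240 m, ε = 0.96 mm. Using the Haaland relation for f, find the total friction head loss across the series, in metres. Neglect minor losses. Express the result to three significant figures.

H ≈ 26.7 m

Pipe 1: V = 1.241 m/s, Re = 2.52×10^5, ε/D = 0.00166, f = 0.02305, h_1 = f(L/D)V²/2g = 24.54 m
Pipe 2: V = 0.1033 m/s, Re = 7.27×10^4, ε/D = 2.30×10^-6, f = 0.01908, h_2 = f(L/D)V²/2g = 0.02039 m
Pipe 3: V = 1.007 m/s, Re = 2.27×10^5, ε/D = 0.00530, f = 0.03135, h_3 = f(L/D)V²/2g = 2.146 m
Series → Q common, losses add: H = Σh = 26.70 m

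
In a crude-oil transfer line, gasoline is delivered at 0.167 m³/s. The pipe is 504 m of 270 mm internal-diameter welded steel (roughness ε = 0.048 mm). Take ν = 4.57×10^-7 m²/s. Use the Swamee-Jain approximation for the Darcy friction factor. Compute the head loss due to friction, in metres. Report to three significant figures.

h_f ≈ 11.4 m

V = 4Q/(πD²) = 4·0.167/(π·0.270²) = 2.917 m/s
Re = VD/ν = 2.917·0.270/4.57×10^-7 = 1.72×10^6 → turbulent
ε/D = 0.048/270 = 1.78×10^-4
Swamee-Jain: f = 0.01412
h_f = f(L/D)V²/(2g) = 0.01412·(504/0.270)·2.917²/(2·9.81) = 11.43 m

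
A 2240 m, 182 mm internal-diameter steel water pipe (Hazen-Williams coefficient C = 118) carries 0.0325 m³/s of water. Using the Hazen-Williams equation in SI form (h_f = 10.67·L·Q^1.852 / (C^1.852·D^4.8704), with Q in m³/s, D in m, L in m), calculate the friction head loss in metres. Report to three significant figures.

h_f = 10.67·2240·0.0325^1.852 / (118^1.852·0.182^4.8704) = 24.49 m

h_f ≈ 24.5 m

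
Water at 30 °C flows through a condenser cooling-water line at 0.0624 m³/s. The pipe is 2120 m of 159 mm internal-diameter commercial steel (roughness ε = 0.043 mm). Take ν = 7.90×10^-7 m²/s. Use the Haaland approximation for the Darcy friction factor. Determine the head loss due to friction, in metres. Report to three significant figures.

V = 4Q/(πD²) = 4·0.0624/(π·0.159²) = 3.143 m/s
Re = VD/ν = 3.143·0.159/7.90×10^-7 = 6.33×10^5 → turbulent
ε/D = 0.043/159 = 2.70×10^-4
Haaland: f = 0.01568
h_f = f(L/D)V²/(2g) = 0.01568·(2120/0.159)·3.143²/(2·9.81) = 105.2 m

h_f ≈ 105 m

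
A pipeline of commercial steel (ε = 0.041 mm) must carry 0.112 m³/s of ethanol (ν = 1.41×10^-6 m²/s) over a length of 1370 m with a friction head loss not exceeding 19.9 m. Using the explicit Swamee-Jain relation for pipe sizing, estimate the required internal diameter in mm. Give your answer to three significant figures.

D ≈ 259 mm

Swamee-Jain (Type III): D = 0.66·[ε^1.25·(LQ²/(gh_f))^4.75 + ν·Q^9.4·(L/(gh_f))^5.2]^0.04
LQ²/(gh_f) = 0.08803; L/(gh_f) = 7.018
Term 1 = ε^1.25·(…)^4.75 = 3.18×10^-11; Term 2 = ν·Q^9.4·(…)^5.2 = 4.09×10^-11
D = 0.66·(3.18×10^-11 + 4.09×10^-11)^0.04 = 0.2594 m = 259 mm
Check: V = 2.12 m/s, Re = 3.90×10^5, f = 0.01549, h_f = 18.7 m ≈ 19.9 m ✓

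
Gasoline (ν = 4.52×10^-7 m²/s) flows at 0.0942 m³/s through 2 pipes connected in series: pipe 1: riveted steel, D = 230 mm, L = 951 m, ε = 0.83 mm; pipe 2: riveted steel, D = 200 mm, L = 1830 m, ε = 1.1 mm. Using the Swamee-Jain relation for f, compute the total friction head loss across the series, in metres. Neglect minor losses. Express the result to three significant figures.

Pipe 1: V = 2.267 m/s, Re = 1.15×10^6, ε/D = 0.00361, f = 0.02774, h_1 = f(L/D)V²/2g = 30.05 m
Pipe 2: V = 2.998 m/s, Re = 1.33×10^6, ε/D = 0.00550, f = 0.03138, h_2 = f(L/D)V²/2g = 131.6 m
Series → Q common, losses add: H = Σh = 161.6 m

H ≈ 162 m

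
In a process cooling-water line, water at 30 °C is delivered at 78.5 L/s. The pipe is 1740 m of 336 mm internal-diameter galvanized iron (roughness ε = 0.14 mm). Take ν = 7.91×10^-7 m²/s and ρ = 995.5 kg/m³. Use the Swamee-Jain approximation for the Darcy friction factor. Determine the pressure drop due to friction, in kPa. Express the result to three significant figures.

V = 4Q/(πD²) = 4·0.0785/(π·0.336²) = 0.8853 m/s
Re = VD/ν = 0.8853·0.336/7.91×10^-7 = 3.76×10^5 → turbulent
ε/D = 0.14/336 = 4.17×10^-4
Swamee-Jain: f = 0.01754
h_f = f(L/D)V²/(2g) = 0.01754·(1740/0.336)·0.8853²/(2·9.81) = 3.628 m
Δp = ρg·h_f = 995.5·9.81·3.628 = 35.43 kPa

Δp ≈ 35.4 kPa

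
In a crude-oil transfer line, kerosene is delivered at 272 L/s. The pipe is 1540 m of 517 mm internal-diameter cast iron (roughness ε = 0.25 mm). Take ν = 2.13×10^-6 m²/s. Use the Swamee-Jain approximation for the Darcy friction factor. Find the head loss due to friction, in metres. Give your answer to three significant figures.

h_f ≈ 4.63 m

V = 4Q/(πD²) = 4·0.272/(π·0.517²) = 1.296 m/s
Re = VD/ν = 1.296·0.517/2.13×10^-6 = 3.14×10^5 → turbulent
ε/D = 0.25/517 = 4.84×10^-4
Swamee-Jain: f = 0.01817
h_f = f(L/D)V²/(2g) = 0.01817·(1540/0.517)·1.296²/(2·9.81) = 4.632 m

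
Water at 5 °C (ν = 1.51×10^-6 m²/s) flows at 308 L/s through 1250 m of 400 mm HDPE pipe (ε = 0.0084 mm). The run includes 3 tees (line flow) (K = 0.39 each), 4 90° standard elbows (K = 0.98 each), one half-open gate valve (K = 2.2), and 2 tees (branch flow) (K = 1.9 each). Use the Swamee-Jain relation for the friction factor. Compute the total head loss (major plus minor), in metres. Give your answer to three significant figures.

H_L ≈ 15.7 m

V = 4Q/(πD²) = 2.451 m/s; V²/2g = 0.3062 m
Re = 6.49×10^5, ε/D = 2.10×10^-5 → f = 0.01289 (Swamee-Jain)
Major: h_f = f(L/D)·V²/2g = 0.01289·3125·0.3062 = 12.33 m
Minor: ΣK = 11.1; h_m = ΣK·V²/2g = 3.396 m
Total H_L = 12.33 + 3.396 = 15.73 m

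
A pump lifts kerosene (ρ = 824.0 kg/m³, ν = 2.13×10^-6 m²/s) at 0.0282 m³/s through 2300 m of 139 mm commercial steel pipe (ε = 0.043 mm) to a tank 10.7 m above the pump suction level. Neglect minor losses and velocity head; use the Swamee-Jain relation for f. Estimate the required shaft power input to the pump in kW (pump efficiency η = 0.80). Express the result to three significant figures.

P_shaft ≈ 18.8 kW

V = 4Q/(πD²) = 1.858 m/s; Re = 1.21×10^5; ε/D = 3.09×10^-4; f = 0.01901
h_f = f(L/D)V²/2g = 55.36 m
Total head H = z + h_f = 10.7 + 55.36 = 66.06 m
P_hyd = ρgQH = 824.0·9.81·0.0282·66.06 = 15.06 kW
P_shaft = P_hyd/η = 15.06/0.80 = 18.82 kW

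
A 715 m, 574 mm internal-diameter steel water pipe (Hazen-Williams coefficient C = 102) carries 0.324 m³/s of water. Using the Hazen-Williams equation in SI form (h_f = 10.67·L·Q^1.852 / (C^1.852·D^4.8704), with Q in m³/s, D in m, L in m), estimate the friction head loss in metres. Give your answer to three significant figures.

h_f ≈ 2.69 m

h_f = 10.67·715·0.324^1.852 / (102^1.852·0.574^4.8704) = 2.693 m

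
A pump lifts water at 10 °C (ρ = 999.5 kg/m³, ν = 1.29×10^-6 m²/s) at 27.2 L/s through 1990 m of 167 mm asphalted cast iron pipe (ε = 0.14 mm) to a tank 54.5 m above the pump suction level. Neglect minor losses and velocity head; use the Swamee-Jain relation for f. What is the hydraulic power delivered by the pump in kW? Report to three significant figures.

V = 4Q/(πD²) = 1.242 m/s; Re = 1.61×10^5; ε/D = 8.38×10^-4; f = 0.02086
h_f = f(L/D)V²/2g = 19.53 m
Total head H = z + h_f = 54.5 + 19.53 = 74.03 m
P_hyd = ρgQH = 999.5·9.81·0.0272·74.03 = 19.74 kW

P_hyd ≈ 19.7 kW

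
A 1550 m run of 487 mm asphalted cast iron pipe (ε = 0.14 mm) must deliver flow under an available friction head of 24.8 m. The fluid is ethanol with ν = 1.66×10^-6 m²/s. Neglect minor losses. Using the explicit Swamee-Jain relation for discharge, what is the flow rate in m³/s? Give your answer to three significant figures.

Q ≈ 0.583 m³/s

Swamee-Jain (Type II): Q = -0.965·√(gD⁵h_f/L)·ln[ε/(3.7D) + √(3.17ν²L/(gD³h_f))]
√(gD⁵h_f/L) = √(9.81·0.487⁵·24.8/1550) = 0.06557
ε/(3.7D) = 7.77×10^-5; √(3.17ν²L/(gD³h_f)) = 2.20×10^-5
Q = -0.965·0.06557·ln(9.965×10^-5) = 0.5830 m³/s
Check: V = 3.13 m/s, Re = 9.18×10^5, f = 0.01570, h_f = 25.0 m ≈ 24.8 m ✓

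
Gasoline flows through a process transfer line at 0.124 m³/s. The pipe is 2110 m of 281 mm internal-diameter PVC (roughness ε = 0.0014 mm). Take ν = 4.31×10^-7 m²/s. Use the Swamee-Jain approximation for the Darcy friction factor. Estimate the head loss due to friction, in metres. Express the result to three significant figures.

h_f ≈ 17.2 m

V = 4Q/(πD²) = 4·0.124/(π·0.281²) = 1.999 m/s
Re = VD/ν = 1.999·0.281/4.31×10^-7 = 1.30×10^6 → turbulent
ε/D = 0.0014/281 = 4.98×10^-6
Swamee-Jain: f = 0.01125
h_f = f(L/D)V²/(2g) = 0.01125·(2110/0.281)·1.999²/(2·9.81) = 17.22 m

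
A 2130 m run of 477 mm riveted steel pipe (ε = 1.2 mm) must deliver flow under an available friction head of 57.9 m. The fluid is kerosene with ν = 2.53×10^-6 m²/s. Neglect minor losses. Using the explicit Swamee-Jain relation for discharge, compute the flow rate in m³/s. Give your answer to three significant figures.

Swamee-Jain (Type II): Q = -0.965·√(gD⁵h_f/L)·ln[ε/(3.7D) + √(3.17ν²L/(gD³h_f))]
√(gD⁵h_f/L) = √(9.81·0.477⁵·57.9/2130) = 0.08115
ε/(3.7D) = 6.80×10^-4; √(3.17ν²L/(gD³h_f)) = 2.65×10^-5
Q = -0.965·0.08115·ln(7.064×10^-4) = 0.5682 m³/s
Check: V = 3.18 m/s, Re = 5.99×10^5, f = 0.02528, h_f = 58.1 m ≈ 57.9 m ✓

Q ≈ 0.568 m³/s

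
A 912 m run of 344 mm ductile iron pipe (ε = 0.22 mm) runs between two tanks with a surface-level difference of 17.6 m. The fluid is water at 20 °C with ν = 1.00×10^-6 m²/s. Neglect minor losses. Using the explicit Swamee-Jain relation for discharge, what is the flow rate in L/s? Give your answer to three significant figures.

Q ≈ 249 L/s

Swamee-Jain (Type II): Q = -0.965·√(gD⁵h_f/L)·ln[ε/(3.7D) + √(3.17ν²L/(gD³h_f))]
√(gD⁵h_f/L) = √(9.81·0.344⁵·17.6/912) = 0.03020
ε/(3.7D) = 1.73×10^-4; √(3.17ν²L/(gD³h_f)) = 2.03×10^-5
Q = -0.965·0.03020·ln(1.931×10^-4) = 0.2492 m³/s
Check: V = 2.68 m/s, Re = 9.22×10^5, f = 0.01822, h_f = 17.7 m ≈ 17.6 m ✓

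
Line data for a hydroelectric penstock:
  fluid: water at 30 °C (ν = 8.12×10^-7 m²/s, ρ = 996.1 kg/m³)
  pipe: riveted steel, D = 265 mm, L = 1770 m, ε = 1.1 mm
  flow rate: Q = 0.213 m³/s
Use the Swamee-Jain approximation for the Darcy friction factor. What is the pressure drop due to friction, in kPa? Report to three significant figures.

Δp ≈ 1430 kPa

V = 4Q/(πD²) = 4·0.213/(π·0.265²) = 3.862 m/s
Re = VD/ν = 3.862·0.265/8.12×10^-7 = 1.26×10^6 → turbulent
ε/D = 1.1/265 = 0.00415
Swamee-Jain: f = 0.02887
h_f = f(L/D)V²/(2g) = 0.02887·(1770/0.265)·3.862²/(2·9.81) = 146.6 m
Δp = ρg·h_f = 996.1·9.81·146.6 = 1432 kPa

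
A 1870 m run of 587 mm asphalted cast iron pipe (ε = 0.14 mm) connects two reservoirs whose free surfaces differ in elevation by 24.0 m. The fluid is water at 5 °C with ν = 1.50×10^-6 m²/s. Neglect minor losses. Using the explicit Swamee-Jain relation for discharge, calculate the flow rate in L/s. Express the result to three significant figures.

Swamee-Jain (Type II): Q = -0.965·√(gD⁵h_f/L)·ln[ε/(3.7D) + √(3.17ν²L/(gD³h_f))]
√(gD⁵h_f/L) = √(9.81·0.587⁵·24.0/1870) = 0.09367
ε/(3.7D) = 6.45×10^-5; √(3.17ν²L/(gD³h_f)) = 1.67×10^-5
Q = -0.965·0.09367·ln(8.120×10^-5) = 0.8514 m³/s
Check: V = 3.15 m/s, Re = 1.23×10^6, f = 0.01503, h_f = 24.1 m ≈ 24.0 m ✓

Q ≈ 851 L/s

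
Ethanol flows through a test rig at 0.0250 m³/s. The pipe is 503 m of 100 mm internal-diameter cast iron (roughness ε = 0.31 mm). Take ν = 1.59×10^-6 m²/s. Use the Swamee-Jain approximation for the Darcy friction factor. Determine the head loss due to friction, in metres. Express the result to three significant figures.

V = 4Q/(πD²) = 4·0.0250/(π·0.100²) = 3.183 m/s
Re = VD/ν = 3.183·0.100/1.59×10^-6 = 2.00×10^5 → turbulent
ε/D = 0.31/100 = 0.00310
Swamee-Jain: f = 0.02725
h_f = f(L/D)V²/(2g) = 0.02725·(503/0.100)·3.183²/(2·9.81) = 70.77 m

h_f ≈ 70.8 m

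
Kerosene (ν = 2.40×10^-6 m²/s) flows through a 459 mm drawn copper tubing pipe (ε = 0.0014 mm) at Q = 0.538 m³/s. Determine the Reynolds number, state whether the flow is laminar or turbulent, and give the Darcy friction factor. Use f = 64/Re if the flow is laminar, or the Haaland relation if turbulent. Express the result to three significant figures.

V = 4Q/(πD²) = 3.251 m/s
Re = VD/ν = 3.251·0.459/2.40×10^-6 = 6.22×10^5
Re > 4000 → turbulent; ε/D = 3.05×10^-6
Haaland: f = 0.01261

Re ≈ 6.22×10^5; turbulent; f ≈ 0.0126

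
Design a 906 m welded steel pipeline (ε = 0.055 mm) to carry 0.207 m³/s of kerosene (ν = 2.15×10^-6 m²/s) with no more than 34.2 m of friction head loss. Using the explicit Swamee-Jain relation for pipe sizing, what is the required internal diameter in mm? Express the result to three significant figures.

D ≈ 275 mm

Swamee-Jain (Type III): D = 0.66·[ε^1.25·(LQ²/(gh_f))^4.75 + ν·Q^9.4·(L/(gh_f))^5.2]^0.04
LQ²/(gh_f) = 0.1157; L/(gh_f) = 2.700
Term 1 = ε^1.25·(…)^4.75 = 1.68×10^-10; Term 2 = ν·Q^9.4·(…)^5.2 = 1.40×10^-10
D = 0.66·(1.68×10^-10 + 1.40×10^-10)^0.04 = 0.2749 m = 275 mm
Check: V = 3.49 m/s, Re = 4.46×10^5, f = 0.01567, h_f = 32.0 m ≈ 34.2 m ✓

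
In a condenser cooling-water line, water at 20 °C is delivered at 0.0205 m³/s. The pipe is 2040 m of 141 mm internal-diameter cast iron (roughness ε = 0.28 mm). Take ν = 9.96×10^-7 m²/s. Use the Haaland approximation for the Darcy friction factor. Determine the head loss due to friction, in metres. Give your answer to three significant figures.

h_f ≈ 30.8 m

V = 4Q/(πD²) = 4·0.0205/(π·0.141²) = 1.313 m/s
Re = VD/ν = 1.313·0.141/9.96×10^-7 = 1.86×10^5 → turbulent
ε/D = 0.28/141 = 0.00199
Haaland: f = 0.02427
h_f = f(L/D)V²/(2g) = 0.02427·(2040/0.141)·1.313²/(2·9.81) = 30.85 m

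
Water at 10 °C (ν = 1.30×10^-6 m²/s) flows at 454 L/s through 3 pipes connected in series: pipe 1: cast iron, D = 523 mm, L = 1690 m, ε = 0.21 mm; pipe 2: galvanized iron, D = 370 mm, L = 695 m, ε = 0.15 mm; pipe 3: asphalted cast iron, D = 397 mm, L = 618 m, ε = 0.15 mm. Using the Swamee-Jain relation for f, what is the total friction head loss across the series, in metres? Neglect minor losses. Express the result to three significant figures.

Pipe 1: V = 2.113 m/s, Re = 8.50×10^5, ε/D = 4.02×10^-4, f = 0.01669, h_1 = f(L/D)V²/2g = 12.28 m
Pipe 2: V = 4.222 m/s, Re = 1.20×10^6, ε/D = 4.05×10^-4, f = 0.01652, h_2 = f(L/D)V²/2g = 28.21 m
Pipe 3: V = 3.668 m/s, Re = 1.12×10^6, ε/D = 3.78×10^-4, f = 0.01634, h_3 = f(L/D)V²/2g = 17.44 m
Series → Q common, losses add: H = Σh = 57.93 m

H ≈ 57.9 m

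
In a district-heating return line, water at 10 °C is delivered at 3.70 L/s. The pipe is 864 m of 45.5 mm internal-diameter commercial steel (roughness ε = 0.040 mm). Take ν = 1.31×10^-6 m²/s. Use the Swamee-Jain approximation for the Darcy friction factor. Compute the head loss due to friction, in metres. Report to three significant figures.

h_f ≈ 113 m

V = 4Q/(πD²) = 4·0.00370/(π·0.0455²) = 2.276 m/s
Re = VD/ν = 2.276·0.0455/1.31×10^-6 = 7.90×10^4 → turbulent
ε/D = 0.040/45.5 = 8.79×10^-4
Swamee-Jain: f = 0.02247
h_f = f(L/D)V²/(2g) = 0.02247·(864/0.0455)·2.276²/(2·9.81) = 112.6 m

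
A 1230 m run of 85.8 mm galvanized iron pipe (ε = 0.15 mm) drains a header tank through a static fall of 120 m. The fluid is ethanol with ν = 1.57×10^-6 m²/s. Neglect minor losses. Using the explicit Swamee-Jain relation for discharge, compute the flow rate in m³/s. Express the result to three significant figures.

Swamee-Jain (Type II): Q = -0.965·√(gD⁵h_f/L)·ln[ε/(3.7D) + √(3.17ν²L/(gD³h_f))]
√(gD⁵h_f/L) = √(9.81·0.0858⁵·120/1230) = 0.002110
ε/(3.7D) = 4.73×10^-4; √(3.17ν²L/(gD³h_f)) = 1.14×10^-4
Q = -0.965·0.002110·ln(5.862×10^-4) = 0.01515 m³/s
Check: V = 2.62 m/s, Re = 1.43×10^5, f = 0.02413, h_f = 121 m ≈ 120 m ✓

Q ≈ 0.0151 m³/s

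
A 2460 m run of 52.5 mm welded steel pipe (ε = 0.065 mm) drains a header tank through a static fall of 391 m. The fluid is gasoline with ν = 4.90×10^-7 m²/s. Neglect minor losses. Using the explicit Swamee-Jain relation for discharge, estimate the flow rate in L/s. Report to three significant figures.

Q ≈ 5.97 L/s

Swamee-Jain (Type II): Q = -0.965·√(gD⁵h_f/L)·ln[ε/(3.7D) + √(3.17ν²L/(gD³h_f))]
√(gD⁵h_f/L) = √(9.81·0.0525⁵·391/2460) = 7.886×10^-4
ε/(3.7D) = 3.35×10^-4; √(3.17ν²L/(gD³h_f)) = 5.81×10^-5
Q = -0.965·7.886×10^-4·ln(3.927×10^-4) = 0.005968 m³/s
Check: V = 2.76 m/s, Re = 2.95×10^5, f = 0.02170, h_f = 394 m ≈ 391 m ✓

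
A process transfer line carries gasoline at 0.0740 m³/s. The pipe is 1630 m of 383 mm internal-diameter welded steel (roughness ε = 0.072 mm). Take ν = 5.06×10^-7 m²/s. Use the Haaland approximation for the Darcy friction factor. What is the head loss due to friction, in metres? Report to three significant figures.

h_f ≈ 1.36 m

V = 4Q/(πD²) = 4·0.0740/(π·0.383²) = 0.6423 m/s
Re = VD/ν = 0.6423·0.383/5.06×10^-7 = 4.86×10^5 → turbulent
ε/D = 0.072/383 = 1.88×10^-4
Haaland: f = 0.01521
h_f = f(L/D)V²/(2g) = 0.01521·(1630/0.383)·0.6423²/(2·9.81) = 1.361 m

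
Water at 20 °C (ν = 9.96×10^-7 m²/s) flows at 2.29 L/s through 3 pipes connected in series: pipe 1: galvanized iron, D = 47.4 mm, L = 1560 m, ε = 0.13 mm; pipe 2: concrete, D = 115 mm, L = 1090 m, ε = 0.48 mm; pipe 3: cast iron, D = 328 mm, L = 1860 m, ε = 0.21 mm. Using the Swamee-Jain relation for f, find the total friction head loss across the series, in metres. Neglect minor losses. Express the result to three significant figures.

Pipe 1: V = 1.298 m/s, Re = 6.18×10^4, ε/D = 0.00274, f = 0.02795, h_1 = f(L/D)V²/2g = 78.95 m
Pipe 2: V = 0.2205 m/s, Re = 2.55×10^4, ε/D = 0.00417, f = 0.03289, h_2 = f(L/D)V²/2g = 0.7723 m
Pipe 3: V = 0.02710 m/s, Re = 8930, ε/D = 6.40×10^-4, f = 0.03301, h_3 = f(L/D)V²/2g = 0.007008 m
Series → Q common, losses add: H = Σh = 79.73 m

H ≈ 79.7 m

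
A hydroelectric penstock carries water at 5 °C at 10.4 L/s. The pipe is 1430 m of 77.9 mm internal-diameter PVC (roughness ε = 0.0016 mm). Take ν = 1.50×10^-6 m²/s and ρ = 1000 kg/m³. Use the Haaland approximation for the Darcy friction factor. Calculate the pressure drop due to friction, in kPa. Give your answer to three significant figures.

Δp ≈ 763 kPa

V = 4Q/(πD²) = 4·0.0104/(π·0.0779²) = 2.182 m/s
Re = VD/ν = 2.182·0.0779/1.50×10^-6 = 1.13×10^5 → turbulent
ε/D = 0.0016/77.9 = 2.05×10^-5
Haaland: f = 0.01745
h_f = f(L/D)V²/(2g) = 0.01745·(1430/0.0779)·2.182²/(2·9.81) = 77.76 m
Δp = ρg·h_f = 1000·9.81·77.76 = 762.8 kPa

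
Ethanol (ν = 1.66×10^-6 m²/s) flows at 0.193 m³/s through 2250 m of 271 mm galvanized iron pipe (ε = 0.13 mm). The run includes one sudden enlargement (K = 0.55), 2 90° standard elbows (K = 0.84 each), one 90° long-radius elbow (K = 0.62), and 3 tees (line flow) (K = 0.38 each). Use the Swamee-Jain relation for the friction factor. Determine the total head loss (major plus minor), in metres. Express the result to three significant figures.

V = 4Q/(πD²) = 3.346 m/s; V²/2g = 0.5706 m
Re = 5.46×10^5, ε/D = 4.80×10^-4 → f = 0.01757 (Swamee-Jain)
Major: h_f = f(L/D)·V²/2g = 0.01757·8303·0.5706 = 83.25 m
Minor: ΣK = 3.99; h_m = ΣK·V²/2g = 2.277 m
Total H_L = 83.25 + 2.277 = 85.52 m

H_L ≈ 85.5 m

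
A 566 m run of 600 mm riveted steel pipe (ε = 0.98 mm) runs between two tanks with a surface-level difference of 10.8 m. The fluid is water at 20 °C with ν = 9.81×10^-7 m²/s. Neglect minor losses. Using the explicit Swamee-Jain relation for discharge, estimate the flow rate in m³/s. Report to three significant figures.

Swamee-Jain (Type II): Q = -0.965·√(gD⁵h_f/L)·ln[ε/(3.7D) + √(3.17ν²L/(gD³h_f))]
√(gD⁵h_f/L) = √(9.81·0.600⁵·10.8/566) = 0.1206
ε/(3.7D) = 4.41×10^-4; √(3.17ν²L/(gD³h_f)) = 8.69×10^-6
Q = -0.965·0.1206·ln(4.501×10^-4) = 0.8972 m³/s
Check: V = 3.17 m/s, Re = 1.94×10^6, f = 0.02237, h_f = 10.8 m ≈ 10.8 m ✓

Q ≈ 0.897 m³/s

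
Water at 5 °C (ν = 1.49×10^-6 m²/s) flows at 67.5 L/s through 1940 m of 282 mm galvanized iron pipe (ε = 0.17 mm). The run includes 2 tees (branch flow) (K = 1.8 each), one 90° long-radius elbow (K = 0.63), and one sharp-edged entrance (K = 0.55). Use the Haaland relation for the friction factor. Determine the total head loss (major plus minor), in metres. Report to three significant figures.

V = 4Q/(πD²) = 1.081 m/s; V²/2g = 0.05953 m
Re = 2.05×10^5, ε/D = 6.03×10^-4 → f = 0.01913 (Haaland)
Major: h_f = f(L/D)·V²/2g = 0.01913·6879·0.05953 = 7.833 m
Minor: ΣK = 4.78; h_m = ΣK·V²/2g = 0.2846 m
Total H_L = 7.833 + 0.2846 = 8.118 m

H_L ≈ 8.12 m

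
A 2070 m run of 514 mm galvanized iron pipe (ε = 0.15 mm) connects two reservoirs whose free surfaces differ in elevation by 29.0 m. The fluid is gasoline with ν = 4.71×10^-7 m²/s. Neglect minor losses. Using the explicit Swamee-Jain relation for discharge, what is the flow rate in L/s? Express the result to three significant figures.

Swamee-Jain (Type II): Q = -0.965·√(gD⁵h_f/L)·ln[ε/(3.7D) + √(3.17ν²L/(gD³h_f))]
√(gD⁵h_f/L) = √(9.81·0.514⁵·29.0/2070) = 0.07022
ε/(3.7D) = 7.89×10^-5; √(3.17ν²L/(gD³h_f)) = 6.14×10^-6
Q = -0.965·0.07022·ln(8.501×10^-5) = 0.6351 m³/s
Check: V = 3.06 m/s, Re = 3.34×10^6, f = 0.01515, h_f = 29.1 m ≈ 29.0 m ✓

Q ≈ 635 L/s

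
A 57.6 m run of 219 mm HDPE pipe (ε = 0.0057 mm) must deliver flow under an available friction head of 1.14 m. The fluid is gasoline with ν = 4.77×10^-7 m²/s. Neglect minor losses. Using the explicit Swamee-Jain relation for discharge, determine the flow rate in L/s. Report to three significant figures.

Swamee-Jain (Type II): Q = -0.965·√(gD⁵h_f/L)·ln[ε/(3.7D) + √(3.17ν²L/(gD³h_f))]
√(gD⁵h_f/L) = √(9.81·0.219⁵·1.14/57.6) = 0.009890
ε/(3.7D) = 7.03×10^-6; √(3.17ν²L/(gD³h_f)) = 1.88×10^-5
Q = -0.965·0.009890·ln(2.584×10^-5) = 0.1008 m³/s
Check: V = 2.68 m/s, Re = 1.23×10^6, f = 0.01189, h_f = 1.14 m ≈ 1.14 m ✓

Q ≈ 101 L/s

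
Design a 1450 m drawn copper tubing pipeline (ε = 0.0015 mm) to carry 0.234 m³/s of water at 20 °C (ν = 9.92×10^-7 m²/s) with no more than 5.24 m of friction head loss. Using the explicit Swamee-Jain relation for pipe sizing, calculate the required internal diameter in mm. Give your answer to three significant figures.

D ≈ 441 mm

Swamee-Jain (Type III): D = 0.66·[ε^1.25·(LQ²/(gh_f))^4.75 + ν·Q^9.4·(L/(gh_f))^5.2]^0.04
LQ²/(gh_f) = 1.545; L/(gh_f) = 28.21
Term 1 = ε^1.25·(…)^4.75 = 4.14×10^-7; Term 2 = ν·Q^9.4·(…)^5.2 = 4.06×10^-5
D = 0.66·(4.14×10^-7 + 4.06×10^-5)^0.04 = 0.4406 m = 441 mm
Check: V = 1.53 m/s, Re = 6.82×10^5, f = 0.01246, h_f = 4.92 m ≈ 5.24 m ✓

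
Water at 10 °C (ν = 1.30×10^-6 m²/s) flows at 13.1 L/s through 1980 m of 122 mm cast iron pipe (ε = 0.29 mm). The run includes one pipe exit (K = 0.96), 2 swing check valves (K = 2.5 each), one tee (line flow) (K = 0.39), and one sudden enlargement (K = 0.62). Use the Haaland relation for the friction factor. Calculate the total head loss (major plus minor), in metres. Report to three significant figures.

V = 4Q/(πD²) = 1.121 m/s; V²/2g = 0.06401 m
Re = 1.05×10^5, ε/D = 0.00238 → f = 0.02588 (Haaland)
Major: h_f = f(L/D)·V²/2g = 0.02588·16230·0.06401 = 26.88 m
Minor: ΣK = 6.97; h_m = ΣK·V²/2g = 0.4461 m
Total H_L = 26.88 + 0.4461 = 27.33 m

H_L ≈ 27.3 m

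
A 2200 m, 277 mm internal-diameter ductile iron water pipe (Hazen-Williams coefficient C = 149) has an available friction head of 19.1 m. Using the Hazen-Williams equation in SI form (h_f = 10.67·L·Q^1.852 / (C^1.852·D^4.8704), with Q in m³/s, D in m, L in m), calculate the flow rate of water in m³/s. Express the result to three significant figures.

Rearranging: Q = [h_f·C^1.852·D^4.8704 / (10.67·L)]^(1/1.852)
Q = [19.1·149^1.852·0.277^4.8704 / (10.67·2200)]^0.540 = 0.1093 m³/s

Q ≈ 0.109 m³/s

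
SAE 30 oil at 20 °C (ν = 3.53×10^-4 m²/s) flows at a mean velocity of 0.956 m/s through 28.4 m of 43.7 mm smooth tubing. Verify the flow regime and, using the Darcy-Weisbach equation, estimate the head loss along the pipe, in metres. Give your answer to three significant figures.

h_f ≈ 16.4 m

Re = VD/ν = 0.956·0.04370/3.53×10^-4 = 118 → laminar (Re < 2300)
f = 64/Re = 0.5408
h_f = f(L/D)V²/(2g) = 0.5408·(28.4/0.04370)·0.956²/(2·9.81) = 16.37 m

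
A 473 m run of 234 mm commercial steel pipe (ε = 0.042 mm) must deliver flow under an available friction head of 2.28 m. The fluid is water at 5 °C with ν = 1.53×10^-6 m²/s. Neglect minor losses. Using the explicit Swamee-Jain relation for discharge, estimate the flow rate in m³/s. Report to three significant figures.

Swamee-Jain (Type II): Q = -0.965·√(gD⁵h_f/L)·ln[ε/(3.7D) + √(3.17ν²L/(gD³h_f))]
√(gD⁵h_f/L) = √(9.81·0.234⁵·2.28/473) = 0.005760
ε/(3.7D) = 4.85×10^-5; √(3.17ν²L/(gD³h_f)) = 1.11×10^-4
Q = -0.965·0.005760·ln(1.592×10^-4) = 0.04861 m³/s
Check: V = 1.13 m/s, Re = 1.73×10^5, f = 0.01734, h_f = 2.28 m ≈ 2.28 m ✓

Q ≈ 0.0486 m³/s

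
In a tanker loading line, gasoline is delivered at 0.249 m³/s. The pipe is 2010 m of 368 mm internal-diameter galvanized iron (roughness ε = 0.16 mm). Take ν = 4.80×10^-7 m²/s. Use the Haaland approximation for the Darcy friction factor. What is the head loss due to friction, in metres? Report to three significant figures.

h_f ≈ 25.2 m

V = 4Q/(πD²) = 4·0.249/(π·0.368²) = 2.341 m/s
Re = VD/ν = 2.341·0.368/4.80×10^-7 = 1.79×10^6 → turbulent
ε/D = 0.16/368 = 4.35×10^-4
Haaland: f = 0.01650
h_f = f(L/D)V²/(2g) = 0.01650·(2010/0.368)·2.341²/(2·9.81) = 25.17 m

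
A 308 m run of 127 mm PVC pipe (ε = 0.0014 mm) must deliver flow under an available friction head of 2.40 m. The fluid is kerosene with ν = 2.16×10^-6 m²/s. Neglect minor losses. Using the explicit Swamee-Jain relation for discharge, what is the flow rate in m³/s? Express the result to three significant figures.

Swamee-Jain (Type II): Q = -0.965·√(gD⁵h_f/L)·ln[ε/(3.7D) + √(3.17ν²L/(gD³h_f))]
√(gD⁵h_f/L) = √(9.81·0.127⁵·2.40/308) = 0.001589
ε/(3.7D) = 2.98×10^-6; √(3.17ν²L/(gD³h_f)) = 3.07×10^-4
Q = -0.965·0.001589·ln(3.103×10^-4) = 0.01239 m³/s
Check: V = 0.978 m/s, Re = 5.75×10^4, f = 0.02017, h_f = 2.38 m ≈ 2.40 m ✓

Q ≈ 0.0124 m³/s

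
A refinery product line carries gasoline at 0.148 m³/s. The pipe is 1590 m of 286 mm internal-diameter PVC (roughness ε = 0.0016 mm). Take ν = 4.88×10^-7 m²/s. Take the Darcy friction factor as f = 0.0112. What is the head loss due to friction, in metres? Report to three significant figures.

V = 4Q/(πD²) = 4·0.148/(π·0.286²) = 2.304 m/s
h_f = f(L/D)V²/(2g) = 0.01120·(1590/0.286)·2.304²/(2·9.81) = 16.84 m

h_f ≈ 16.8 m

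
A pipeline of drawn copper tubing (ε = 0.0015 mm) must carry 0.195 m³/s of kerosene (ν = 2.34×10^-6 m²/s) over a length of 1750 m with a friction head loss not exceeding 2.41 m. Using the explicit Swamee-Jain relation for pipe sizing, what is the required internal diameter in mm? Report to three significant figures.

D ≈ 520 mm

Swamee-Jain (Type III): D = 0.66·[ε^1.25·(LQ²/(gh_f))^4.75 + ν·Q^9.4·(L/(gh_f))^5.2]^0.04
LQ²/(gh_f) = 2.815; L/(gh_f) = 74.02
Term 1 = ε^1.25·(…)^4.75 = 7.16×10^-6; Term 2 = ν·Q^9.4·(…)^5.2 = 0.00261
D = 0.66·(7.16×10^-6 + 0.00261)^0.04 = 0.5203 m = 520 mm
Check: V = 0.917 m/s, Re = 2.04×10^5, f = 0.01550, h_f = 2.24 m ≈ 2.41 m ✓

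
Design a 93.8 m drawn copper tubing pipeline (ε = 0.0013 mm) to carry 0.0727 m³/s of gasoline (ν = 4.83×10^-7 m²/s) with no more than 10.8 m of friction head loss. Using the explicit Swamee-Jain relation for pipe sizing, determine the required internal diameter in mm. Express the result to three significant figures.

Swamee-Jain (Type III): D = 0.66·[ε^1.25·(LQ²/(gh_f))^4.75 + ν·Q^9.4·(L/(gh_f))^5.2]^0.04
LQ²/(gh_f) = 0.004679; L/(gh_f) = 0.8853
Term 1 = ε^1.25·(…)^4.75 = 3.77×10^-19; Term 2 = ν·Q^9.4·(…)^5.2 = 5.10×10^-18
D = 0.66·(3.77×10^-19 + 5.10×10^-18)^0.04 = 0.1346 m = 135 mm
Check: V = 5.11 m/s, Re = 1.42×10^6, f = 0.01124, h_f = 10.4 m ≈ 10.8 m ✓

D ≈ 135 mm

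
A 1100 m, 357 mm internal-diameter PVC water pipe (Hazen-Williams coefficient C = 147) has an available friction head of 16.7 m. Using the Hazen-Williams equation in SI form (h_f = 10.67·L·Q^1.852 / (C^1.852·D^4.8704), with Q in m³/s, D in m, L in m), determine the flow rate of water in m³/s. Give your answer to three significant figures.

Rearranging: Q = [h_f·C^1.852·D^4.8704 / (10.67·L)]^(1/1.852)
Q = [16.7·147^1.852·0.357^4.8704 / (10.67·1100)]^0.540 = 0.2843 m³/s

Q ≈ 0.284 m³/s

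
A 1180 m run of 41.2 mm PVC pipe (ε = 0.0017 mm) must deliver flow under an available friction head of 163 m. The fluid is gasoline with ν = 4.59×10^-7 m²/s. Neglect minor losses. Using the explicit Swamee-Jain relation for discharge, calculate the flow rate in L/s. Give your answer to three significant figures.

Swamee-Jain (Type II): Q = -0.965·√(gD⁵h_f/L)·ln[ε/(3.7D) + √(3.17ν²L/(gD³h_f))]
√(gD⁵h_f/L) = √(9.81·0.0412⁵·163/1180) = 4.011×10^-4
ε/(3.7D) = 1.12×10^-5; √(3.17ν²L/(gD³h_f)) = 8.39×10^-5
Q = -0.965·4.011×10^-4·ln(9.510×10^-5) = 0.003584 m³/s
Check: V = 2.69 m/s, Re = 2.41×10^5, f = 0.01539, h_f = 162 m ≈ 163 m ✓

Q ≈ 3.58 L/s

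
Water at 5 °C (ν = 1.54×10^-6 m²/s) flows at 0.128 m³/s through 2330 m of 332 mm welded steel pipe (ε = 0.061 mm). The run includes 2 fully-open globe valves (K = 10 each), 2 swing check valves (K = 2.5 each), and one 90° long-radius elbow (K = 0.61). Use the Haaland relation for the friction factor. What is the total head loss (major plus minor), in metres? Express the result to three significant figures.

H_L ≈ 15.2 m

V = 4Q/(πD²) = 1.479 m/s; V²/2g = 0.1114 m
Re = 3.19×10^5, ε/D = 1.84×10^-4 → f = 0.01582 (Haaland)
Major: h_f = f(L/D)·V²/2g = 0.01582·7018·0.1114 = 12.37 m
Minor: ΣK = 25.6; h_m = ΣK·V²/2g = 2.854 m
Total H_L = 12.37 + 2.854 = 15.23 m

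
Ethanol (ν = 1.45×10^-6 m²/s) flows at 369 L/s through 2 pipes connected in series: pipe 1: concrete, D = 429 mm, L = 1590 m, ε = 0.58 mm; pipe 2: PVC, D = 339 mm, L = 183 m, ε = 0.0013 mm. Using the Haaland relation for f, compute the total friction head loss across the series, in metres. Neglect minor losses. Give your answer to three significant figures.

H ≈ 31.8 m

Pipe 1: V = 2.553 m/s, Re = 7.55×10^5, ε/D = 0.00135, f = 0.02149, h_1 = f(L/D)V²/2g = 26.45 m
Pipe 2: V = 4.088 m/s, Re = 9.56×10^5, ε/D = 3.83×10^-6, f = 0.01174, h_2 = f(L/D)V²/2g = 5.397 m
Series → Q common, losses add: H = Σh = 31.85 m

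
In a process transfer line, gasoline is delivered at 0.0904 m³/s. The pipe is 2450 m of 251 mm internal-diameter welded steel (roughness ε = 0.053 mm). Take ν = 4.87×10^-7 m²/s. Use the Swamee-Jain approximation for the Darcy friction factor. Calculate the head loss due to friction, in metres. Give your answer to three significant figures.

h_f ≈ 24.8 m

V = 4Q/(πD²) = 4·0.0904/(π·0.251²) = 1.827 m/s
Re = VD/ν = 1.827·0.251/4.87×10^-7 = 9.42×10^5 → turbulent
ε/D = 0.053/251 = 2.11×10^-4
Swamee-Jain: f = 0.01494
h_f = f(L/D)V²/(2g) = 0.01494·(2450/0.251)·1.827²/(2·9.81) = 24.81 m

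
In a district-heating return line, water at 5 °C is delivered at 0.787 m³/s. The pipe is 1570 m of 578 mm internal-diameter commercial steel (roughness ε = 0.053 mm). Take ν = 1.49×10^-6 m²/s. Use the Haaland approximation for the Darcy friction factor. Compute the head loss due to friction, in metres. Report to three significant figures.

h_f ≈ 16.2 m

V = 4Q/(πD²) = 4·0.787/(π·0.578²) = 2.999 m/s
Re = VD/ν = 2.999·0.578/1.49×10^-6 = 1.16×10^6 → turbulent
ε/D = 0.053/578 = 9.17×10^-5
Haaland: f = 0.01304
h_f = f(L/D)V²/(2g) = 0.01304·(1570/0.578)·2.999²/(2·9.81) = 16.24 m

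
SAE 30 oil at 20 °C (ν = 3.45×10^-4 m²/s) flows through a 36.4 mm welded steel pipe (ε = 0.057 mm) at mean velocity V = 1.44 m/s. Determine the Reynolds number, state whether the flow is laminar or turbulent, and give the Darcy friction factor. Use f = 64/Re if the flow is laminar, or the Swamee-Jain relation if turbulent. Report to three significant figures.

Re = VD/ν = 1.440·0.0364/3.45×10^-4 = 152
Re < 2300 → laminar → f = 64/Re = 0.4212

Re ≈ 152; laminar; f = 64/Re ≈ 0.421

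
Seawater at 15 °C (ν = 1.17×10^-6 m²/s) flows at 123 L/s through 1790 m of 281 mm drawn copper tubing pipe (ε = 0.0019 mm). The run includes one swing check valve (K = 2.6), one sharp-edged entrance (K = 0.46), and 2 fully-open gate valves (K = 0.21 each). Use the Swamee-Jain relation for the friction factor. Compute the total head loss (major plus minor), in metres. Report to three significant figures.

V = 4Q/(πD²) = 1.983 m/s; V²/2g = 0.2005 m
Re = 4.76×10^5, ε/D = 6.76×10^-6 → f = 0.01331 (Swamee-Jain)
Major: h_f = f(L/D)·V²/2g = 0.01331·6370·0.2005 = 17.00 m
Minor: ΣK = 3.48; h_m = ΣK·V²/2g = 0.6977 m
Total H_L = 17.00 + 0.6977 = 17.70 m

H_L ≈ 17.7 m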